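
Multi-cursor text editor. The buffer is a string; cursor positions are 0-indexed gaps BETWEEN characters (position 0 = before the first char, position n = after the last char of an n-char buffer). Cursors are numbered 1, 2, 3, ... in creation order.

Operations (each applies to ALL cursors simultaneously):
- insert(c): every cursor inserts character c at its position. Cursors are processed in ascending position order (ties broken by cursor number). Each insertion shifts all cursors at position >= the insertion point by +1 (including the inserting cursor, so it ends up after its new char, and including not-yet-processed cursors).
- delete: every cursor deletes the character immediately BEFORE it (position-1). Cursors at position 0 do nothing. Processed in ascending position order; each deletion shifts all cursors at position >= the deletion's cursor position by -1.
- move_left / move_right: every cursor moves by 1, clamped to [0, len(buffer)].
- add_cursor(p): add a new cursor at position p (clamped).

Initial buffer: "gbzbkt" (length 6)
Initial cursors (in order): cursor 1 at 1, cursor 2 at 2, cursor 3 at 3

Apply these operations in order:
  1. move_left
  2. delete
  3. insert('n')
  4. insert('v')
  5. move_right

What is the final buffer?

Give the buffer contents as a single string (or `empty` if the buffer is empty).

After op 1 (move_left): buffer="gbzbkt" (len 6), cursors c1@0 c2@1 c3@2, authorship ......
After op 2 (delete): buffer="zbkt" (len 4), cursors c1@0 c2@0 c3@0, authorship ....
After op 3 (insert('n')): buffer="nnnzbkt" (len 7), cursors c1@3 c2@3 c3@3, authorship 123....
After op 4 (insert('v')): buffer="nnnvvvzbkt" (len 10), cursors c1@6 c2@6 c3@6, authorship 123123....
After op 5 (move_right): buffer="nnnvvvzbkt" (len 10), cursors c1@7 c2@7 c3@7, authorship 123123....

Answer: nnnvvvzbkt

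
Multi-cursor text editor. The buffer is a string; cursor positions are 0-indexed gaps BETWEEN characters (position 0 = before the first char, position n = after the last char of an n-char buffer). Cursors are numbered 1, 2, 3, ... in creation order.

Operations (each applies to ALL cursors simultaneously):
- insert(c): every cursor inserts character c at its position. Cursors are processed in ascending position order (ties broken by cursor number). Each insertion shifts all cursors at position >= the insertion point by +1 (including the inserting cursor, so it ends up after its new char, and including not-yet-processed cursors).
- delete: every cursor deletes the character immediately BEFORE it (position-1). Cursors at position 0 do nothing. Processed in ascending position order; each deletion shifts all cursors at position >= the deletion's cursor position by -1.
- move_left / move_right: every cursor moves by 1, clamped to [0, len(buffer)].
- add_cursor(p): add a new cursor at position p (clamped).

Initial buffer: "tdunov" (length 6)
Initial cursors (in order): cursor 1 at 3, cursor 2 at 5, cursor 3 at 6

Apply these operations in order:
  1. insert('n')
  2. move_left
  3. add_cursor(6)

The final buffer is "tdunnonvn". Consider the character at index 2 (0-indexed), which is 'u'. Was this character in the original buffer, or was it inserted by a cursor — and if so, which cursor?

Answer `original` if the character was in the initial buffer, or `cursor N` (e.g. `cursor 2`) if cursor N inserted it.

Answer: original

Derivation:
After op 1 (insert('n')): buffer="tdunnonvn" (len 9), cursors c1@4 c2@7 c3@9, authorship ...1..2.3
After op 2 (move_left): buffer="tdunnonvn" (len 9), cursors c1@3 c2@6 c3@8, authorship ...1..2.3
After op 3 (add_cursor(6)): buffer="tdunnonvn" (len 9), cursors c1@3 c2@6 c4@6 c3@8, authorship ...1..2.3
Authorship (.=original, N=cursor N): . . . 1 . . 2 . 3
Index 2: author = original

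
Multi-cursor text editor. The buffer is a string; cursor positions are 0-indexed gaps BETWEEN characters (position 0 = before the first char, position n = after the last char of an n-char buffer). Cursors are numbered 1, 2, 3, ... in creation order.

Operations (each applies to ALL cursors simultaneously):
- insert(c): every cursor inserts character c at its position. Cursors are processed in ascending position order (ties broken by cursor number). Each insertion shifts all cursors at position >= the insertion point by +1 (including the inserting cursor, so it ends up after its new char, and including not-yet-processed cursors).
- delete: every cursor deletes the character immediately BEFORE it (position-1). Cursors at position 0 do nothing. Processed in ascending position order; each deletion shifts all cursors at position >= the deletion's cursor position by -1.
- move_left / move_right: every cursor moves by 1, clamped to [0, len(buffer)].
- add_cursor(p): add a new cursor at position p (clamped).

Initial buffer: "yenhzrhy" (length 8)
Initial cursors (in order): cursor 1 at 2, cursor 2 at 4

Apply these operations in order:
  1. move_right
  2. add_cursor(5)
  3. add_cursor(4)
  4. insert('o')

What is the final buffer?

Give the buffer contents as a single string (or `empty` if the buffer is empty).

Answer: yenohozoorhy

Derivation:
After op 1 (move_right): buffer="yenhzrhy" (len 8), cursors c1@3 c2@5, authorship ........
After op 2 (add_cursor(5)): buffer="yenhzrhy" (len 8), cursors c1@3 c2@5 c3@5, authorship ........
After op 3 (add_cursor(4)): buffer="yenhzrhy" (len 8), cursors c1@3 c4@4 c2@5 c3@5, authorship ........
After op 4 (insert('o')): buffer="yenohozoorhy" (len 12), cursors c1@4 c4@6 c2@9 c3@9, authorship ...1.4.23...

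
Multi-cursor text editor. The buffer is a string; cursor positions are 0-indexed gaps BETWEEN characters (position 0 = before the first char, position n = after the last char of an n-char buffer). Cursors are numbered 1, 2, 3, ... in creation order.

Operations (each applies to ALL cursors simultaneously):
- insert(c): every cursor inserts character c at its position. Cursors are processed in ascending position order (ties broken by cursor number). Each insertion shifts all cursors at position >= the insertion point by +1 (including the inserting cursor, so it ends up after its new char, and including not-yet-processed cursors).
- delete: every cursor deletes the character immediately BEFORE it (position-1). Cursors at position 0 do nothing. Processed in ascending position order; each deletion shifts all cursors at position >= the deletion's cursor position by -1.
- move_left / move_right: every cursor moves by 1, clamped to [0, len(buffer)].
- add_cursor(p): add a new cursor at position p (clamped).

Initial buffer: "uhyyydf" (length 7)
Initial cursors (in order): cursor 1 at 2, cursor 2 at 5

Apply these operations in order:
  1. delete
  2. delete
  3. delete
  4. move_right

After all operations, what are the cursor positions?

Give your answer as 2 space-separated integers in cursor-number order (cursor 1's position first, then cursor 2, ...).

After op 1 (delete): buffer="uyydf" (len 5), cursors c1@1 c2@3, authorship .....
After op 2 (delete): buffer="ydf" (len 3), cursors c1@0 c2@1, authorship ...
After op 3 (delete): buffer="df" (len 2), cursors c1@0 c2@0, authorship ..
After op 4 (move_right): buffer="df" (len 2), cursors c1@1 c2@1, authorship ..

Answer: 1 1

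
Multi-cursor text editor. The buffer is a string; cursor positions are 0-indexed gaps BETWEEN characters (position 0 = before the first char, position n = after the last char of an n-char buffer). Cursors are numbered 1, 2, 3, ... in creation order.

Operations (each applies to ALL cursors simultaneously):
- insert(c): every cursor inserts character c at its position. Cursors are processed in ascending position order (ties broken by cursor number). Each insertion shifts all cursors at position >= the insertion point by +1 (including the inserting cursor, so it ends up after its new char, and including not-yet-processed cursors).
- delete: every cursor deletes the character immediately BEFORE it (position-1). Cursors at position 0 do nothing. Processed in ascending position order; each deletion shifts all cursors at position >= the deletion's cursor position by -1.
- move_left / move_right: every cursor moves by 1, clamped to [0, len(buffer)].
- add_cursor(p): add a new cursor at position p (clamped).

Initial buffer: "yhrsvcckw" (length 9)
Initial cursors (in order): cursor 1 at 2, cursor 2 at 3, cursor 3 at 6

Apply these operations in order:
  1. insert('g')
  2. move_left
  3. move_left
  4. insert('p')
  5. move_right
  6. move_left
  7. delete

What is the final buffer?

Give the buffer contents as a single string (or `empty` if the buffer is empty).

Answer: yhgrgsvcgckw

Derivation:
After op 1 (insert('g')): buffer="yhgrgsvcgckw" (len 12), cursors c1@3 c2@5 c3@9, authorship ..1.2...3...
After op 2 (move_left): buffer="yhgrgsvcgckw" (len 12), cursors c1@2 c2@4 c3@8, authorship ..1.2...3...
After op 3 (move_left): buffer="yhgrgsvcgckw" (len 12), cursors c1@1 c2@3 c3@7, authorship ..1.2...3...
After op 4 (insert('p')): buffer="yphgprgsvpcgckw" (len 15), cursors c1@2 c2@5 c3@10, authorship .1.12.2..3.3...
After op 5 (move_right): buffer="yphgprgsvpcgckw" (len 15), cursors c1@3 c2@6 c3@11, authorship .1.12.2..3.3...
After op 6 (move_left): buffer="yphgprgsvpcgckw" (len 15), cursors c1@2 c2@5 c3@10, authorship .1.12.2..3.3...
After op 7 (delete): buffer="yhgrgsvcgckw" (len 12), cursors c1@1 c2@3 c3@7, authorship ..1.2...3...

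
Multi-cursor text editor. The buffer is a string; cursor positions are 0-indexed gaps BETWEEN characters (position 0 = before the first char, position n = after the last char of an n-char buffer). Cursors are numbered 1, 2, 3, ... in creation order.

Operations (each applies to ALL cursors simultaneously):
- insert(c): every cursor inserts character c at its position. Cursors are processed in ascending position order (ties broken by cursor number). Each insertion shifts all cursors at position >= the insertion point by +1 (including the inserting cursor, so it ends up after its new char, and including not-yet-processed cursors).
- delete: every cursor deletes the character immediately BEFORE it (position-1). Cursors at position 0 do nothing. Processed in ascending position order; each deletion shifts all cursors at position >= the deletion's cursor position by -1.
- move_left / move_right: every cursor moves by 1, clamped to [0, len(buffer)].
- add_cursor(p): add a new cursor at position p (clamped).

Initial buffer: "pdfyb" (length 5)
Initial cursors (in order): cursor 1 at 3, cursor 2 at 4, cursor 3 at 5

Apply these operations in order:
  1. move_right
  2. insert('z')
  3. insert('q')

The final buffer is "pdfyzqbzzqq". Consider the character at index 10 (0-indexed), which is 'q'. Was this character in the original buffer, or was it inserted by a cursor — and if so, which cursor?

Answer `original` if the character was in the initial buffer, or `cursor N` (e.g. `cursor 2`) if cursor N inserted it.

Answer: cursor 3

Derivation:
After op 1 (move_right): buffer="pdfyb" (len 5), cursors c1@4 c2@5 c3@5, authorship .....
After op 2 (insert('z')): buffer="pdfyzbzz" (len 8), cursors c1@5 c2@8 c3@8, authorship ....1.23
After op 3 (insert('q')): buffer="pdfyzqbzzqq" (len 11), cursors c1@6 c2@11 c3@11, authorship ....11.2323
Authorship (.=original, N=cursor N): . . . . 1 1 . 2 3 2 3
Index 10: author = 3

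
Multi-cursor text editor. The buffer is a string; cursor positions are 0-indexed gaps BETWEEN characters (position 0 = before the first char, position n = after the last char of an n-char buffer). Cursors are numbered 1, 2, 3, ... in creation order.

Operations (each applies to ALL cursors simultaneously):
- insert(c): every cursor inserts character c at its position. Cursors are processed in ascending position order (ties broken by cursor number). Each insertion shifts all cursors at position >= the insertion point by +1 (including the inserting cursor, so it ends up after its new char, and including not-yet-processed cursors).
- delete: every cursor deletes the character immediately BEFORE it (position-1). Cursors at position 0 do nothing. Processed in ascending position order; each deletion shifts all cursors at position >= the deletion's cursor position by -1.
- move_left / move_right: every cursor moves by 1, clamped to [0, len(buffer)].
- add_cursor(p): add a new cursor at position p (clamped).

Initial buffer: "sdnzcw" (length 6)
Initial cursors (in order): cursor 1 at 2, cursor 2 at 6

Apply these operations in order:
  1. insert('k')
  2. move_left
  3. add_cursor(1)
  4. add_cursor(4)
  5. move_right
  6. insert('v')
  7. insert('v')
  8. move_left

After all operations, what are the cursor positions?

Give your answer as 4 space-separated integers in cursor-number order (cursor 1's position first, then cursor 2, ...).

Answer: 6 15 3 10

Derivation:
After op 1 (insert('k')): buffer="sdknzcwk" (len 8), cursors c1@3 c2@8, authorship ..1....2
After op 2 (move_left): buffer="sdknzcwk" (len 8), cursors c1@2 c2@7, authorship ..1....2
After op 3 (add_cursor(1)): buffer="sdknzcwk" (len 8), cursors c3@1 c1@2 c2@7, authorship ..1....2
After op 4 (add_cursor(4)): buffer="sdknzcwk" (len 8), cursors c3@1 c1@2 c4@4 c2@7, authorship ..1....2
After op 5 (move_right): buffer="sdknzcwk" (len 8), cursors c3@2 c1@3 c4@5 c2@8, authorship ..1....2
After op 6 (insert('v')): buffer="sdvkvnzvcwkv" (len 12), cursors c3@3 c1@5 c4@8 c2@12, authorship ..311..4..22
After op 7 (insert('v')): buffer="sdvvkvvnzvvcwkvv" (len 16), cursors c3@4 c1@7 c4@11 c2@16, authorship ..33111..44..222
After op 8 (move_left): buffer="sdvvkvvnzvvcwkvv" (len 16), cursors c3@3 c1@6 c4@10 c2@15, authorship ..33111..44..222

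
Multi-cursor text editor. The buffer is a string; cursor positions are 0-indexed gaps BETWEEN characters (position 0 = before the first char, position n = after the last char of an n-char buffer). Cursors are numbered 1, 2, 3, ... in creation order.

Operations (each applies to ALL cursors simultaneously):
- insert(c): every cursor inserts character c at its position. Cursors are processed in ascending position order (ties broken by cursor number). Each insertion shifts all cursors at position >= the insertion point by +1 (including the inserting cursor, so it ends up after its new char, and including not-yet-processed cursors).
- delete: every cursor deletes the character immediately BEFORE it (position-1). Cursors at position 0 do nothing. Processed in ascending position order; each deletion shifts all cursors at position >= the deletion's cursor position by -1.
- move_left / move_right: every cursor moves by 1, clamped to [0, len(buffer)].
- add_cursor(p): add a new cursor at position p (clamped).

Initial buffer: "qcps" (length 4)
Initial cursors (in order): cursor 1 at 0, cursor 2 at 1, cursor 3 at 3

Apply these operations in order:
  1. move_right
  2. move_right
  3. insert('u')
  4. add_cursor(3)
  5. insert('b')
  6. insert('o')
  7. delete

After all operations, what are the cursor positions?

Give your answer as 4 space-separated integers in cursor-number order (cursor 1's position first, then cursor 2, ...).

Answer: 5 8 11 5

Derivation:
After op 1 (move_right): buffer="qcps" (len 4), cursors c1@1 c2@2 c3@4, authorship ....
After op 2 (move_right): buffer="qcps" (len 4), cursors c1@2 c2@3 c3@4, authorship ....
After op 3 (insert('u')): buffer="qcupusu" (len 7), cursors c1@3 c2@5 c3@7, authorship ..1.2.3
After op 4 (add_cursor(3)): buffer="qcupusu" (len 7), cursors c1@3 c4@3 c2@5 c3@7, authorship ..1.2.3
After op 5 (insert('b')): buffer="qcubbpubsub" (len 11), cursors c1@5 c4@5 c2@8 c3@11, authorship ..114.22.33
After op 6 (insert('o')): buffer="qcubboopubosubo" (len 15), cursors c1@7 c4@7 c2@11 c3@15, authorship ..11414.222.333
After op 7 (delete): buffer="qcubbpubsub" (len 11), cursors c1@5 c4@5 c2@8 c3@11, authorship ..114.22.33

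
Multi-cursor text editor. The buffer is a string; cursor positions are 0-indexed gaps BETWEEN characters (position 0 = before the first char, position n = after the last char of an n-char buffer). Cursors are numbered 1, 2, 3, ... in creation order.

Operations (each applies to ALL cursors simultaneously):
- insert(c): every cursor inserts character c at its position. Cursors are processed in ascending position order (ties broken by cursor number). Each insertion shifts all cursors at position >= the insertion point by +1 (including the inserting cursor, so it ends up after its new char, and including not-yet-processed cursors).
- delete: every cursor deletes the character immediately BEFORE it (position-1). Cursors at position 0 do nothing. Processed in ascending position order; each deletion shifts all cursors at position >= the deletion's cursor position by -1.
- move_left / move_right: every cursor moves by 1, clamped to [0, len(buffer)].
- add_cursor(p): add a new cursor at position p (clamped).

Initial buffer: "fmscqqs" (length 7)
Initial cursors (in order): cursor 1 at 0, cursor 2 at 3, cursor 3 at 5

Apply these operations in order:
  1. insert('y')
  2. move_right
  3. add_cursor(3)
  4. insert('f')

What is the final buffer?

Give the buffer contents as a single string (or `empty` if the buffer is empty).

Answer: yffmfsycfqyqfs

Derivation:
After op 1 (insert('y')): buffer="yfmsycqyqs" (len 10), cursors c1@1 c2@5 c3@8, authorship 1...2..3..
After op 2 (move_right): buffer="yfmsycqyqs" (len 10), cursors c1@2 c2@6 c3@9, authorship 1...2..3..
After op 3 (add_cursor(3)): buffer="yfmsycqyqs" (len 10), cursors c1@2 c4@3 c2@6 c3@9, authorship 1...2..3..
After op 4 (insert('f')): buffer="yffmfsycfqyqfs" (len 14), cursors c1@3 c4@5 c2@9 c3@13, authorship 1.1.4.2.2.3.3.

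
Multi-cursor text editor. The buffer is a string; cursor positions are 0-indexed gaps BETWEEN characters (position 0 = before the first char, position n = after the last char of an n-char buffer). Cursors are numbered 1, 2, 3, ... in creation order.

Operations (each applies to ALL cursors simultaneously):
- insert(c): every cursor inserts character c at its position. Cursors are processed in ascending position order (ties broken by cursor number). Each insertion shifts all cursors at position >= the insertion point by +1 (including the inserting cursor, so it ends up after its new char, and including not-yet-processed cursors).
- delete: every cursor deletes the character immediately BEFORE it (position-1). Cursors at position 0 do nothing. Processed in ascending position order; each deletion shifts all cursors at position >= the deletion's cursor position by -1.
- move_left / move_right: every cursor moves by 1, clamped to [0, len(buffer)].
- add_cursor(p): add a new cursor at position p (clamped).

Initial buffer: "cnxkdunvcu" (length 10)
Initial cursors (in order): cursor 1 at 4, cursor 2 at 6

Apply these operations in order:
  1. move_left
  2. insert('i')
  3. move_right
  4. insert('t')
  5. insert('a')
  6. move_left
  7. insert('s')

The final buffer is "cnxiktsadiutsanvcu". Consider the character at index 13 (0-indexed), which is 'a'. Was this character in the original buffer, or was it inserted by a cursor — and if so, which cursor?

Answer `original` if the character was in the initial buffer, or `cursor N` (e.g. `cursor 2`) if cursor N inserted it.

Answer: cursor 2

Derivation:
After op 1 (move_left): buffer="cnxkdunvcu" (len 10), cursors c1@3 c2@5, authorship ..........
After op 2 (insert('i')): buffer="cnxikdiunvcu" (len 12), cursors c1@4 c2@7, authorship ...1..2.....
After op 3 (move_right): buffer="cnxikdiunvcu" (len 12), cursors c1@5 c2@8, authorship ...1..2.....
After op 4 (insert('t')): buffer="cnxiktdiutnvcu" (len 14), cursors c1@6 c2@10, authorship ...1.1.2.2....
After op 5 (insert('a')): buffer="cnxiktadiutanvcu" (len 16), cursors c1@7 c2@12, authorship ...1.11.2.22....
After op 6 (move_left): buffer="cnxiktadiutanvcu" (len 16), cursors c1@6 c2@11, authorship ...1.11.2.22....
After op 7 (insert('s')): buffer="cnxiktsadiutsanvcu" (len 18), cursors c1@7 c2@13, authorship ...1.111.2.222....
Authorship (.=original, N=cursor N): . . . 1 . 1 1 1 . 2 . 2 2 2 . . . .
Index 13: author = 2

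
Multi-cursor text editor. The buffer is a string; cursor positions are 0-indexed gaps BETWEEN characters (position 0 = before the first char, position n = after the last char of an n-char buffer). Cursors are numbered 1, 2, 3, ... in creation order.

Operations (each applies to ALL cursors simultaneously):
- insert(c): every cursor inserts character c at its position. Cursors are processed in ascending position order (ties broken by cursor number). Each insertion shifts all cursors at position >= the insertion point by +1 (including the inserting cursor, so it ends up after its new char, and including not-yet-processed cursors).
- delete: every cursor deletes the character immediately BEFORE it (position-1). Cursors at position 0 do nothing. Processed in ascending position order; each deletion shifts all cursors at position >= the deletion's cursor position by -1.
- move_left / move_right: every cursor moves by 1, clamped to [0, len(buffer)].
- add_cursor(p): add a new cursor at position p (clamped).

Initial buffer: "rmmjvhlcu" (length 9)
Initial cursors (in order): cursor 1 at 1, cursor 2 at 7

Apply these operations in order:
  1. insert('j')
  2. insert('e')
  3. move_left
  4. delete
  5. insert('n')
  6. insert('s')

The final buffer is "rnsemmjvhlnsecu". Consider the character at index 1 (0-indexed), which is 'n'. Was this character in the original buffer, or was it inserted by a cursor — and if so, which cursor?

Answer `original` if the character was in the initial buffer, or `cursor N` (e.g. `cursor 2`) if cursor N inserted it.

After op 1 (insert('j')): buffer="rjmmjvhljcu" (len 11), cursors c1@2 c2@9, authorship .1......2..
After op 2 (insert('e')): buffer="rjemmjvhljecu" (len 13), cursors c1@3 c2@11, authorship .11......22..
After op 3 (move_left): buffer="rjemmjvhljecu" (len 13), cursors c1@2 c2@10, authorship .11......22..
After op 4 (delete): buffer="remmjvhlecu" (len 11), cursors c1@1 c2@8, authorship .1......2..
After op 5 (insert('n')): buffer="rnemmjvhlnecu" (len 13), cursors c1@2 c2@10, authorship .11......22..
After op 6 (insert('s')): buffer="rnsemmjvhlnsecu" (len 15), cursors c1@3 c2@12, authorship .111......222..
Authorship (.=original, N=cursor N): . 1 1 1 . . . . . . 2 2 2 . .
Index 1: author = 1

Answer: cursor 1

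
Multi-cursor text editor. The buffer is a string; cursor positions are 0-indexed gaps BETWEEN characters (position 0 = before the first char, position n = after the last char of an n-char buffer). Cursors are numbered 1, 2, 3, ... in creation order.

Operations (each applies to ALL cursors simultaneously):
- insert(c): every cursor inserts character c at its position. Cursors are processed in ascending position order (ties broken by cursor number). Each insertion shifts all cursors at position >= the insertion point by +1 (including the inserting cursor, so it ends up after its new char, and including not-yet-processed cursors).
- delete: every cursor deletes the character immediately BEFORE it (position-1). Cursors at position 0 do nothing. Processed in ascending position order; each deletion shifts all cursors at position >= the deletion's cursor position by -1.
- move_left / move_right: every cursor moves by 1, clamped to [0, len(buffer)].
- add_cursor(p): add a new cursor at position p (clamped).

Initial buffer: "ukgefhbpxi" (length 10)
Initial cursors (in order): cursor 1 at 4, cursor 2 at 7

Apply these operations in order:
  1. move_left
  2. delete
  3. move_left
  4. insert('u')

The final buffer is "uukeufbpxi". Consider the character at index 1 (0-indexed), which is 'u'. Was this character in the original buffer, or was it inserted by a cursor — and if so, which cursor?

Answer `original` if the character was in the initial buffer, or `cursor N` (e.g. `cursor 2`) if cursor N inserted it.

After op 1 (move_left): buffer="ukgefhbpxi" (len 10), cursors c1@3 c2@6, authorship ..........
After op 2 (delete): buffer="ukefbpxi" (len 8), cursors c1@2 c2@4, authorship ........
After op 3 (move_left): buffer="ukefbpxi" (len 8), cursors c1@1 c2@3, authorship ........
After op 4 (insert('u')): buffer="uukeufbpxi" (len 10), cursors c1@2 c2@5, authorship .1..2.....
Authorship (.=original, N=cursor N): . 1 . . 2 . . . . .
Index 1: author = 1

Answer: cursor 1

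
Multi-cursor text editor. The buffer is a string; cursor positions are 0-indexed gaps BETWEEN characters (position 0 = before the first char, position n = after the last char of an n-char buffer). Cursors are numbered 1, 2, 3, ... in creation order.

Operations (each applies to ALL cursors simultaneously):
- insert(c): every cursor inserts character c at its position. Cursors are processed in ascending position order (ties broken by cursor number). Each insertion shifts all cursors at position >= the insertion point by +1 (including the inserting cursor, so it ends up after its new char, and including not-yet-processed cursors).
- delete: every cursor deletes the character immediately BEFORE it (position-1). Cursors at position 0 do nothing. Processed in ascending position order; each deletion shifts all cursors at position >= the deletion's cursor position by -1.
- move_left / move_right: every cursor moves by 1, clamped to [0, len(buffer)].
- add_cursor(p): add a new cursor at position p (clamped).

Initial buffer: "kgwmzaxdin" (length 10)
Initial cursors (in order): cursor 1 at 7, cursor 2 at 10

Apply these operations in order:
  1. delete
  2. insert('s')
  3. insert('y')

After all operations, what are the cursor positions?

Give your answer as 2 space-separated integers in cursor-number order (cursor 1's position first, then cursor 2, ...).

After op 1 (delete): buffer="kgwmzadi" (len 8), cursors c1@6 c2@8, authorship ........
After op 2 (insert('s')): buffer="kgwmzasdis" (len 10), cursors c1@7 c2@10, authorship ......1..2
After op 3 (insert('y')): buffer="kgwmzasydisy" (len 12), cursors c1@8 c2@12, authorship ......11..22

Answer: 8 12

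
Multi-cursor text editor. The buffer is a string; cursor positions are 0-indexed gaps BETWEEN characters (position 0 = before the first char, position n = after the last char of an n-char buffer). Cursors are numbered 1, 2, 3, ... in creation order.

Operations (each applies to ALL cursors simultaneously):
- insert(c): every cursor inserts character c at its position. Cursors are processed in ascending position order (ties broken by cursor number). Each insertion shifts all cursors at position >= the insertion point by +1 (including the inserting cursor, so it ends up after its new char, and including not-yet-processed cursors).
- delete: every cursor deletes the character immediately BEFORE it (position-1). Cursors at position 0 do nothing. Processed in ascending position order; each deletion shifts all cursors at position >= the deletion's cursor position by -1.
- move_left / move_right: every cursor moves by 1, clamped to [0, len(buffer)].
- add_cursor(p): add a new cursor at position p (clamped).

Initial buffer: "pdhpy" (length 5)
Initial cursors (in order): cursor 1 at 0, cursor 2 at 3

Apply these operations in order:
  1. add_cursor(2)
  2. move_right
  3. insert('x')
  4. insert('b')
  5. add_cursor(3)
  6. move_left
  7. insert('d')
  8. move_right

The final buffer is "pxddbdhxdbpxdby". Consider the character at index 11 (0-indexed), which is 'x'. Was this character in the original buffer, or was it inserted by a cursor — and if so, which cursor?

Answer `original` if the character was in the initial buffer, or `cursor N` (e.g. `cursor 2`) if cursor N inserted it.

After op 1 (add_cursor(2)): buffer="pdhpy" (len 5), cursors c1@0 c3@2 c2@3, authorship .....
After op 2 (move_right): buffer="pdhpy" (len 5), cursors c1@1 c3@3 c2@4, authorship .....
After op 3 (insert('x')): buffer="pxdhxpxy" (len 8), cursors c1@2 c3@5 c2@7, authorship .1..3.2.
After op 4 (insert('b')): buffer="pxbdhxbpxby" (len 11), cursors c1@3 c3@7 c2@10, authorship .11..33.22.
After op 5 (add_cursor(3)): buffer="pxbdhxbpxby" (len 11), cursors c1@3 c4@3 c3@7 c2@10, authorship .11..33.22.
After op 6 (move_left): buffer="pxbdhxbpxby" (len 11), cursors c1@2 c4@2 c3@6 c2@9, authorship .11..33.22.
After op 7 (insert('d')): buffer="pxddbdhxdbpxdby" (len 15), cursors c1@4 c4@4 c3@9 c2@13, authorship .1141..333.222.
After op 8 (move_right): buffer="pxddbdhxdbpxdby" (len 15), cursors c1@5 c4@5 c3@10 c2@14, authorship .1141..333.222.
Authorship (.=original, N=cursor N): . 1 1 4 1 . . 3 3 3 . 2 2 2 .
Index 11: author = 2

Answer: cursor 2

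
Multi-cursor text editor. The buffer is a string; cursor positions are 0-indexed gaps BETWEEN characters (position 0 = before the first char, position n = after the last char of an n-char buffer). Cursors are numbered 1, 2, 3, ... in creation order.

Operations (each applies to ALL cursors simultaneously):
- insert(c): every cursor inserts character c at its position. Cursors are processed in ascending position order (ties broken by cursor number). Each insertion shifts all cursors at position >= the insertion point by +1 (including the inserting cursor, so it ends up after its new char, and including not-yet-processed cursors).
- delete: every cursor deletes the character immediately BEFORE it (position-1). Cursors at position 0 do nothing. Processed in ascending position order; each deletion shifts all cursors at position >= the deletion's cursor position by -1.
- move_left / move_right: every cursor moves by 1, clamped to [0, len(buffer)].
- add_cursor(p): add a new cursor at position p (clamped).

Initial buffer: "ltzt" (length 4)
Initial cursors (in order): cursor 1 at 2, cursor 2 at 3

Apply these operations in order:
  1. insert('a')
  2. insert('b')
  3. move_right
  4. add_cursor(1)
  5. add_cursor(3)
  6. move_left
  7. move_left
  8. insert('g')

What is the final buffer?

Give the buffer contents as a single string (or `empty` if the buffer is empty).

Answer: glgtagbzagbt

Derivation:
After op 1 (insert('a')): buffer="ltazat" (len 6), cursors c1@3 c2@5, authorship ..1.2.
After op 2 (insert('b')): buffer="ltabzabt" (len 8), cursors c1@4 c2@7, authorship ..11.22.
After op 3 (move_right): buffer="ltabzabt" (len 8), cursors c1@5 c2@8, authorship ..11.22.
After op 4 (add_cursor(1)): buffer="ltabzabt" (len 8), cursors c3@1 c1@5 c2@8, authorship ..11.22.
After op 5 (add_cursor(3)): buffer="ltabzabt" (len 8), cursors c3@1 c4@3 c1@5 c2@8, authorship ..11.22.
After op 6 (move_left): buffer="ltabzabt" (len 8), cursors c3@0 c4@2 c1@4 c2@7, authorship ..11.22.
After op 7 (move_left): buffer="ltabzabt" (len 8), cursors c3@0 c4@1 c1@3 c2@6, authorship ..11.22.
After op 8 (insert('g')): buffer="glgtagbzagbt" (len 12), cursors c3@1 c4@3 c1@6 c2@10, authorship 3.4.111.222.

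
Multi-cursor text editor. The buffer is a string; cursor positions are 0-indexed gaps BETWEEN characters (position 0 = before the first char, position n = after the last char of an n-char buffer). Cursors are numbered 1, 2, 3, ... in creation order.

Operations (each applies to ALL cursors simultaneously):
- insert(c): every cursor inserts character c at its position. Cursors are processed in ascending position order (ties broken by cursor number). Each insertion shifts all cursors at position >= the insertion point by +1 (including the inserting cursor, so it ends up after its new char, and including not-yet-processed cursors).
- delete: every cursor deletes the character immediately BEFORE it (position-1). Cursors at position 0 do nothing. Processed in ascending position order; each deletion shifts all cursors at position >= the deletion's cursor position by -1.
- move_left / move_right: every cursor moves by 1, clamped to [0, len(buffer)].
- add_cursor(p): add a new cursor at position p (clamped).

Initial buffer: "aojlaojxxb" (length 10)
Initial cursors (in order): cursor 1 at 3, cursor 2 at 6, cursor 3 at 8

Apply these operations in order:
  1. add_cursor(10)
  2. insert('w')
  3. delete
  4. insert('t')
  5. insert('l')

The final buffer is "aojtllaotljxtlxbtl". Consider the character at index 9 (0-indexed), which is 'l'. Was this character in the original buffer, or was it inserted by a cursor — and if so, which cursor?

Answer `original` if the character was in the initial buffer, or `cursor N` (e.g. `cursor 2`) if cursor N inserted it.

After op 1 (add_cursor(10)): buffer="aojlaojxxb" (len 10), cursors c1@3 c2@6 c3@8 c4@10, authorship ..........
After op 2 (insert('w')): buffer="aojwlaowjxwxbw" (len 14), cursors c1@4 c2@8 c3@11 c4@14, authorship ...1...2..3..4
After op 3 (delete): buffer="aojlaojxxb" (len 10), cursors c1@3 c2@6 c3@8 c4@10, authorship ..........
After op 4 (insert('t')): buffer="aojtlaotjxtxbt" (len 14), cursors c1@4 c2@8 c3@11 c4@14, authorship ...1...2..3..4
After op 5 (insert('l')): buffer="aojtllaotljxtlxbtl" (len 18), cursors c1@5 c2@10 c3@14 c4@18, authorship ...11...22..33..44
Authorship (.=original, N=cursor N): . . . 1 1 . . . 2 2 . . 3 3 . . 4 4
Index 9: author = 2

Answer: cursor 2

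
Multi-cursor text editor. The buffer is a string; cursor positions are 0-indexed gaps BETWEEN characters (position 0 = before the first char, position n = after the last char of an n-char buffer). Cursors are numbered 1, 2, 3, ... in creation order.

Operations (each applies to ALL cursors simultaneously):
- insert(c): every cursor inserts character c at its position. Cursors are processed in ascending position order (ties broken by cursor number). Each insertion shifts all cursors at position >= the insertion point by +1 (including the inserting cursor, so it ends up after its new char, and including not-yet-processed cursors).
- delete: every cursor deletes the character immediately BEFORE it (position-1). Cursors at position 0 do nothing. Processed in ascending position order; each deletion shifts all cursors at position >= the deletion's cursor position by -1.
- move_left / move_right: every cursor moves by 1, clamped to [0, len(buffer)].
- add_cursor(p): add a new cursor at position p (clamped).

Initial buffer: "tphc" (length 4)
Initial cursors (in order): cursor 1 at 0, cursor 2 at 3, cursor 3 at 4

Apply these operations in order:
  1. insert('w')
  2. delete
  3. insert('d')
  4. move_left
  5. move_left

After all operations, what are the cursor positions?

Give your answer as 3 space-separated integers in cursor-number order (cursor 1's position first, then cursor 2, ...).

Answer: 0 3 5

Derivation:
After op 1 (insert('w')): buffer="wtphwcw" (len 7), cursors c1@1 c2@5 c3@7, authorship 1...2.3
After op 2 (delete): buffer="tphc" (len 4), cursors c1@0 c2@3 c3@4, authorship ....
After op 3 (insert('d')): buffer="dtphdcd" (len 7), cursors c1@1 c2@5 c3@7, authorship 1...2.3
After op 4 (move_left): buffer="dtphdcd" (len 7), cursors c1@0 c2@4 c3@6, authorship 1...2.3
After op 5 (move_left): buffer="dtphdcd" (len 7), cursors c1@0 c2@3 c3@5, authorship 1...2.3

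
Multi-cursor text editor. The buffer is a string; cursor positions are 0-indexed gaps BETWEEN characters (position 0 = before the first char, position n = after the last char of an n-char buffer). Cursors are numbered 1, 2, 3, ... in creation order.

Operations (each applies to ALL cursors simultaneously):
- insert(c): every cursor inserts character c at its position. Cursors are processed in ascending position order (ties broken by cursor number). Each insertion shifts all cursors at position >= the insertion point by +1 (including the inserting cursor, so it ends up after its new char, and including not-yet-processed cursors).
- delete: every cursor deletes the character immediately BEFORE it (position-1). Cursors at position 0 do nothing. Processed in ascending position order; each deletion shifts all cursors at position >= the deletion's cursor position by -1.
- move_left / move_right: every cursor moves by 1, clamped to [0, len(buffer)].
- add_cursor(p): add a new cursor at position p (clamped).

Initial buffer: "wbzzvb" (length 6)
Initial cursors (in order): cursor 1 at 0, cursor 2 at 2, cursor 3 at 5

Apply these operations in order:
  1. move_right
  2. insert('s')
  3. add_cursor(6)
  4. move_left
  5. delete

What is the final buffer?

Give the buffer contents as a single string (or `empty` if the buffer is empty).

After op 1 (move_right): buffer="wbzzvb" (len 6), cursors c1@1 c2@3 c3@6, authorship ......
After op 2 (insert('s')): buffer="wsbzszvbs" (len 9), cursors c1@2 c2@5 c3@9, authorship .1..2...3
After op 3 (add_cursor(6)): buffer="wsbzszvbs" (len 9), cursors c1@2 c2@5 c4@6 c3@9, authorship .1..2...3
After op 4 (move_left): buffer="wsbzszvbs" (len 9), cursors c1@1 c2@4 c4@5 c3@8, authorship .1..2...3
After op 5 (delete): buffer="sbzvs" (len 5), cursors c1@0 c2@2 c4@2 c3@4, authorship 1...3

Answer: sbzvs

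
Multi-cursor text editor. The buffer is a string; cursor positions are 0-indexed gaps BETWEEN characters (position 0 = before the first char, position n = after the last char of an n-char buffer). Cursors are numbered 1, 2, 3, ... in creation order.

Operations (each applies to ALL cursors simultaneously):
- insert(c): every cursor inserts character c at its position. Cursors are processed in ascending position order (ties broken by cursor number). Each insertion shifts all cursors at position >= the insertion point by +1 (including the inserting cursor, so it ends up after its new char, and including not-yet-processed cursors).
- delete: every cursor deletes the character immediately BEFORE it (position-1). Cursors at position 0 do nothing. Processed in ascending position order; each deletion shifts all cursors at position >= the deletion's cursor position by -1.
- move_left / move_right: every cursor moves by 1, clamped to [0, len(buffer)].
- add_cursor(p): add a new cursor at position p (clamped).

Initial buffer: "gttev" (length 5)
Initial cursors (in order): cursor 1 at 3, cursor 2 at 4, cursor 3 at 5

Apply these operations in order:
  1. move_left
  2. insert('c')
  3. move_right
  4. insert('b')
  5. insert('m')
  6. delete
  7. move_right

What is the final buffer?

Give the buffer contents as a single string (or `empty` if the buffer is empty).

Answer: gtctbcebcvb

Derivation:
After op 1 (move_left): buffer="gttev" (len 5), cursors c1@2 c2@3 c3@4, authorship .....
After op 2 (insert('c')): buffer="gtctcecv" (len 8), cursors c1@3 c2@5 c3@7, authorship ..1.2.3.
After op 3 (move_right): buffer="gtctcecv" (len 8), cursors c1@4 c2@6 c3@8, authorship ..1.2.3.
After op 4 (insert('b')): buffer="gtctbcebcvb" (len 11), cursors c1@5 c2@8 c3@11, authorship ..1.12.23.3
After op 5 (insert('m')): buffer="gtctbmcebmcvbm" (len 14), cursors c1@6 c2@10 c3@14, authorship ..1.112.223.33
After op 6 (delete): buffer="gtctbcebcvb" (len 11), cursors c1@5 c2@8 c3@11, authorship ..1.12.23.3
After op 7 (move_right): buffer="gtctbcebcvb" (len 11), cursors c1@6 c2@9 c3@11, authorship ..1.12.23.3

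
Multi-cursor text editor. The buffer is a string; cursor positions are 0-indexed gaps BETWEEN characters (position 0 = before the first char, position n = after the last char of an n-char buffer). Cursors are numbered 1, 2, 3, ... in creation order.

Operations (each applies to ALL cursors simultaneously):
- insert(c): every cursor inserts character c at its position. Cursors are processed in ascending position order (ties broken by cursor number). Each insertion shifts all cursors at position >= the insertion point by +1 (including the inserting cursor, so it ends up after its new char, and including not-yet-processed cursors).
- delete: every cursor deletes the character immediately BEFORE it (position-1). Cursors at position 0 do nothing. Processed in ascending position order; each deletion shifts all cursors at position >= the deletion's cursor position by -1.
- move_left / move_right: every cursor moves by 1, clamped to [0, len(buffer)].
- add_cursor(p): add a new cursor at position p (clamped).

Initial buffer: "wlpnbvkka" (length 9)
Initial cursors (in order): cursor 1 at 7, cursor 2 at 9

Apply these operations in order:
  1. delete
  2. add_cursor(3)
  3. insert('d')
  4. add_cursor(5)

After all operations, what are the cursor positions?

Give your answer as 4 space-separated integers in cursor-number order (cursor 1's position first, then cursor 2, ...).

Answer: 8 10 4 5

Derivation:
After op 1 (delete): buffer="wlpnbvk" (len 7), cursors c1@6 c2@7, authorship .......
After op 2 (add_cursor(3)): buffer="wlpnbvk" (len 7), cursors c3@3 c1@6 c2@7, authorship .......
After op 3 (insert('d')): buffer="wlpdnbvdkd" (len 10), cursors c3@4 c1@8 c2@10, authorship ...3...1.2
After op 4 (add_cursor(5)): buffer="wlpdnbvdkd" (len 10), cursors c3@4 c4@5 c1@8 c2@10, authorship ...3...1.2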